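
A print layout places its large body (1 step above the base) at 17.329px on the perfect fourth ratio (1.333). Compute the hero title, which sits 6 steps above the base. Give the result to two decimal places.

17.329 × 1.333⁵ = 17.329 × 4.20873 ≈ 72.933

72.93px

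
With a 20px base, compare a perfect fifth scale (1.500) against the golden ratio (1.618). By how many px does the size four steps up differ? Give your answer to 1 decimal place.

Perfect fifth: 20.0 × 1.500⁴ = 101.250px
Golden ratio: 20.0 × 1.618⁴ = 137.071px
Difference: 137.071 − 101.250 = 35.821px

35.8px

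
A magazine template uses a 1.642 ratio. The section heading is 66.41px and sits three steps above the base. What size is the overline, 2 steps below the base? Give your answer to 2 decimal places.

5.56px

The gap is -2 − (3) = -5 steps, so the factor is 1.642^-5.
66.41 ÷ 1.642⁵ = 66.41 ÷ 11.93619 ≈ 5.564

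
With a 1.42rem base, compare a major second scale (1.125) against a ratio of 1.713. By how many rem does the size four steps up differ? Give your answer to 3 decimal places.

Major second: 1.42 × 1.125⁴ = 2.27457rem
At 1.713: 1.42 × 1.713⁴ = 12.22694rem
Difference: 12.22694 − 2.27457 = 9.95237rem

9.952rem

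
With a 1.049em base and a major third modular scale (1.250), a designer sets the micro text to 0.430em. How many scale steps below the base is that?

1.250ⁿ = 1.049 / 0.430 = 2.4395
n = ln(2.4395) / ln(1.250) = 0.8918 / 0.2231 ≈ 4.00

4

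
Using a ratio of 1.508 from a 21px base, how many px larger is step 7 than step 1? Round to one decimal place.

Step 1: 21.0 × 1.508 = 31.668px
Step 7: 21.0 × 1.508⁷ = 372.416px
Difference: 372.416 − 31.668 = 340.748px

340.7px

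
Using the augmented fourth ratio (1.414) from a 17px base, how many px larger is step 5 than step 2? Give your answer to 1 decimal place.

Step 2: 17.0 × 1.414² = 33.990px
Step 5: 17.0 × 1.414⁵ = 96.094px
Difference: 96.094 − 33.990 = 62.104px

62.1px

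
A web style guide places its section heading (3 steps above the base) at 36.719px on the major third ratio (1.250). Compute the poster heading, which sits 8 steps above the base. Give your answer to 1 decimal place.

Moving from step +3 to step +8 is 5 steps up, so multiply by r⁵.
36.719 × 1.250⁵ = 36.719 × 3.05176 ≈ 112.057

112.1px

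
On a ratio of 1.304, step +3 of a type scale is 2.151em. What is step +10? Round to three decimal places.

2.151 × 1.304⁷ = 2.151 × 6.41126 ≈ 13.791

13.791em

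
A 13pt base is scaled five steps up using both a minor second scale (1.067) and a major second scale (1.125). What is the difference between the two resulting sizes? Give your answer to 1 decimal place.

5.4pt

Minor second: 13.0 × 1.067⁵ = 17.979pt
Major second: 13.0 × 1.125⁵ = 23.426pt
Difference: 23.426 − 17.979 = 5.447pt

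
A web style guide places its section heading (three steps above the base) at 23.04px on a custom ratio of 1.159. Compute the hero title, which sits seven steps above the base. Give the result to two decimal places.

41.57px

The gap is 7 − (3) = 4 steps, so the factor is 1.159^4.
23.04 × 1.159⁴ = 23.04 × 1.80440 ≈ 41.573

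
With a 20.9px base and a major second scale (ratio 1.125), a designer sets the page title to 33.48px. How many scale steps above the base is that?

1.125ⁿ = 33.48 / 20.9 = 1.6019
n = ln(1.6019) / ln(1.125) = 0.4712 / 0.1178 ≈ 4.00

4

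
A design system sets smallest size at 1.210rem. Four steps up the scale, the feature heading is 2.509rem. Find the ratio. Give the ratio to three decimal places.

The ratio satisfies 1.210 × r⁴ = 2.509, so r = (2.509 / 1.210)^(1/4).
r = 2.0736^(1/4) ≈ 1.2000

1.200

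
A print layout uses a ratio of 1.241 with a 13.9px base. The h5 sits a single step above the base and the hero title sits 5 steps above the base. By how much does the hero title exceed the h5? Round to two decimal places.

23.66px

Step 1: 13.9 × 1.241 = 17.2499px
Step 5: 13.9 × 1.241⁵ = 40.9142px
Difference: 40.9142 − 17.2499 = 23.6643px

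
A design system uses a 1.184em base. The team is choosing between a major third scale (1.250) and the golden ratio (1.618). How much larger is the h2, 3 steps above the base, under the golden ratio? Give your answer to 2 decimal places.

2.70em

Major third: 1.184 × 1.250³ = 2.3125em
Golden ratio: 1.184 × 1.618³ = 5.0152em
Difference: 5.0152 − 2.3125 = 2.7027em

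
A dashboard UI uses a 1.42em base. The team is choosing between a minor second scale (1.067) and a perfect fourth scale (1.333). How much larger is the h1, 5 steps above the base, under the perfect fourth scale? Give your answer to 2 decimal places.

4.01em

Minor second: 1.42 × 1.067⁵ = 1.9639em
Perfect fourth: 1.42 × 1.333⁵ = 5.9764em
Difference: 5.9764 − 1.9639 = 4.0125em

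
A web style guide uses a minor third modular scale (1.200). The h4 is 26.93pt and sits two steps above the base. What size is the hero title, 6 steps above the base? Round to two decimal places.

26.93 × 1.200⁴ = 26.93 × 2.07360 ≈ 55.842

55.84pt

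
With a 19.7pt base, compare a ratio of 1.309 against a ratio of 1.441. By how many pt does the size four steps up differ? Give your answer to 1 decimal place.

At 1.309: 19.7 × 1.309⁴ = 57.840pt
At 1.441: 19.7 × 1.441⁴ = 84.942pt
Difference: 84.942 − 57.840 = 27.102pt

27.1pt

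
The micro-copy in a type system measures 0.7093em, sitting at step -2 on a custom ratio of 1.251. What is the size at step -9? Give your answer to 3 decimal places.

Moving from step -2 to step -9 is 7 steps down, so divide by r⁷.
0.7093 ÷ 1.251⁷ = 0.7093 ÷ 4.79514 ≈ 0.148

0.148em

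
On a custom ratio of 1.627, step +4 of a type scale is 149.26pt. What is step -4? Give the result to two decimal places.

3.04pt

Moving from step +4 to step -4 is 8 steps down, so divide by r⁸.
149.26 ÷ 1.627⁸ = 149.26 ÷ 49.10214 ≈ 3.040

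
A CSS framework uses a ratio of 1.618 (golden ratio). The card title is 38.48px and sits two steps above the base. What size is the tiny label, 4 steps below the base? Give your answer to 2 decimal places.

2.14px

The gap is -4 − (2) = -6 steps, so the factor is 1.618^-6.
38.48 ÷ 1.618⁶ = 38.48 ÷ 17.94201 ≈ 2.145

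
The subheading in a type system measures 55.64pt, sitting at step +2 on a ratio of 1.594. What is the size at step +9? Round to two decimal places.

1454.81pt

Moving from step +2 to step +9 is 7 steps up, so multiply by r⁷.
55.64 × 1.594⁷ = 55.64 × 26.14678 ≈ 1454.807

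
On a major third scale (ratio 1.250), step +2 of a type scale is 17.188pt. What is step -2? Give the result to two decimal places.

7.04pt

17.188 ÷ 1.250⁴ = 17.188 ÷ 2.44141 ≈ 7.040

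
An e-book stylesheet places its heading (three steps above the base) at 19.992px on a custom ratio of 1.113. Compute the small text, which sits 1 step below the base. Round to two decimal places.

19.992 ÷ 1.113⁴ = 19.992 ÷ 1.53455 ≈ 13.028

13.03px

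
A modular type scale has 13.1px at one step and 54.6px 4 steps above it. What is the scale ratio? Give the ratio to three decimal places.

r⁴ = 54.6 / 13.1, so r = (54.6/13.1)^(1/4).
r = 4.1679^(1/4) ≈ 1.4288

1.429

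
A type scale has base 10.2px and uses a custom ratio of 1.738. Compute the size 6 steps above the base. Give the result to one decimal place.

10.2 × 1.738⁶ = 10.2 × 27.56123 ≈ 281.12

281.1px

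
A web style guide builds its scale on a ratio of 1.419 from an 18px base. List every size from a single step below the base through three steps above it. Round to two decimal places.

12.68px, 18.00px, 25.54px, 36.24px, 51.43px

Step -1: 18.0 ÷ 1.419 = 12.68
Step 0: 18px
Step 1: 18.0 × 1.419 = 25.54
Step 2: 18.0 × 1.419² = 36.24
Step 3: 18.0 × 1.419³ = 51.43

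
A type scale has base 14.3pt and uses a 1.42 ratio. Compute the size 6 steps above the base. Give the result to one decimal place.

117.2pt

Each step on a modular scale multiplies by the ratio, so the size n steps from the base is base × ratioⁿ.
14.3 × 1.42⁶ = 14.3 × 8.19842 ≈ 117.24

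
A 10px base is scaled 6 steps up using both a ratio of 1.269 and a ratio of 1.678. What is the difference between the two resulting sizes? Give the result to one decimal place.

181.5px

At 1.269: 10.0 × 1.269⁶ = 41.761px
At 1.678: 10.0 × 1.678⁶ = 223.230px
Difference: 223.230 − 41.761 = 181.469px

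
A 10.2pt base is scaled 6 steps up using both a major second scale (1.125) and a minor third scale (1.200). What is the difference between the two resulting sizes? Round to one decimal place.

9.8pt

Major second: 10.2 × 1.125⁶ = 20.678pt
Minor third: 10.2 × 1.200⁶ = 30.457pt
Difference: 30.457 − 20.678 = 9.779pt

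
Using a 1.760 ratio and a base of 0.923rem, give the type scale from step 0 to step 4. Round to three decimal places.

Step 0: 0.923rem
Step 1: 0.923 × 1.760 = 1.624
Step 2: 0.923 × 1.760² = 2.859
Step 3: 0.923 × 1.760³ = 5.032
Step 4: 0.923 × 1.760⁴ = 8.856

0.923rem, 1.624rem, 2.859rem, 5.032rem, 8.856rem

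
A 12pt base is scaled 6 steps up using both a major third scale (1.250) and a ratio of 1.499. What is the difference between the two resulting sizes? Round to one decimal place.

Major third: 12.0 × 1.250⁶ = 45.776pt
At 1.499: 12.0 × 1.499⁶ = 136.142pt
Difference: 136.142 − 45.776 = 90.366pt

90.4pt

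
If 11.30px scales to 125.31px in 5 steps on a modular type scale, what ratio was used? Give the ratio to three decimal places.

1.618

The ratio satisfies 11.30 × r⁵ = 125.31, so r = (125.31 / 11.30)^(1/5).
r = 11.0894^(1/5) ≈ 1.6180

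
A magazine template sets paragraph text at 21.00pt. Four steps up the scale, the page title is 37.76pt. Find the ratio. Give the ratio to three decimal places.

r⁴ = 37.76 / 21.00, so r = (37.76/21.00)^(1/4).
r = 1.7981^(1/4) ≈ 1.1580

1.158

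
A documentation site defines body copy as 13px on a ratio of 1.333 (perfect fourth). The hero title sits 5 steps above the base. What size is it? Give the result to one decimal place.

54.7px

Every step multiplies by the scale ratio.
13.0 × 1.333⁵ = 13.0 × 4.20873 ≈ 54.71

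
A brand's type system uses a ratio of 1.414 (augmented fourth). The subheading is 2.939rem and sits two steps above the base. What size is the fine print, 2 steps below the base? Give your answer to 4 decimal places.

Moving from step +2 to step -2 is 4 steps down, so divide by r⁴.
2.939 ÷ 1.414⁴ = 2.939 ÷ 3.99758 ≈ 0.7352

0.7352rem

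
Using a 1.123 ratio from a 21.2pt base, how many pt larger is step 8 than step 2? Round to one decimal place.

Step 2: 21.2 × 1.123² = 26.736pt
Step 8: 21.2 × 1.123⁸ = 53.626pt
Difference: 53.626 − 26.736 = 26.890pt

26.9pt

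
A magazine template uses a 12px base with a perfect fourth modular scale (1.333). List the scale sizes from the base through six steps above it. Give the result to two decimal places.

Step 0: 12px
Step 1: 12.0 × 1.333 = 16.00
Step 2: 12.0 × 1.333² = 21.32
Step 3: 12.0 × 1.333³ = 28.42
Step 4: 12.0 × 1.333⁴ = 37.89
Step 5: 12.0 × 1.333⁵ = 50.50
Step 6: 12.0 × 1.333⁶ = 67.32

12.00px, 16.00px, 21.32px, 28.42px, 37.89px, 50.50px, 67.32px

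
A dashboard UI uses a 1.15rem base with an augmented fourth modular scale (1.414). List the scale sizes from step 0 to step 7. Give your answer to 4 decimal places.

Step 0: 1.15rem
Step 1: 1.15 × 1.414 = 1.6261
Step 2: 1.15 × 1.414² = 2.2993
Step 3: 1.15 × 1.414³ = 3.2512
Step 4: 1.15 × 1.414⁴ = 4.5972
Step 5: 1.15 × 1.414⁵ = 6.5005
Step 6: 1.15 × 1.414⁶ = 9.1917
Step 7: 1.15 × 1.414⁷ = 12.9970

1.1500rem, 1.6261rem, 2.2993rem, 3.2512rem, 4.5972rem, 6.5005rem, 9.1917rem, 12.9970rem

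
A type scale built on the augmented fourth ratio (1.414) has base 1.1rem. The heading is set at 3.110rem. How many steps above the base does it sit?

1.414ⁿ = 3.110 / 1.1 = 2.8273
n = ln(2.8273) / ln(1.414) = 1.0393 / 0.3464 ≈ 3.00

3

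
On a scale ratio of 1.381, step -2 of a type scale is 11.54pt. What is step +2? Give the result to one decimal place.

42.0pt

The gap is 2 − (-2) = 4 steps, so the factor is 1.381^4.
11.54 × 1.381⁴ = 11.54 × 3.63726 ≈ 41.974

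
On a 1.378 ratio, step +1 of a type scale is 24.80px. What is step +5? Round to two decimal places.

89.42px

Moving from step +1 to step +5 is 4 steps up, so multiply by r⁴.
24.80 × 1.378⁴ = 24.80 × 3.60576 ≈ 89.423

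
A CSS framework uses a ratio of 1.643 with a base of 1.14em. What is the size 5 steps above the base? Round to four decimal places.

1.14 × 1.643⁵ = 1.14 × 11.97258 ≈ 13.6487

13.6487em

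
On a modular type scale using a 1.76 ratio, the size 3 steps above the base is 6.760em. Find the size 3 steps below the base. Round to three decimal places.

6.760 ÷ 1.76⁶ = 6.760 ÷ 29.72186 ≈ 0.227

0.227em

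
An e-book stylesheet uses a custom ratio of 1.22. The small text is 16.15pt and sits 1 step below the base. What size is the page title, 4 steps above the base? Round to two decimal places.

16.15 × 1.22⁵ = 16.15 × 2.70271 ≈ 43.649

43.65pt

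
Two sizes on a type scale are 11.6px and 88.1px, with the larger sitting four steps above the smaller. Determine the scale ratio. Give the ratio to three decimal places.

r⁴ = 88.1 / 11.6, so r = (88.1/11.6)^(1/4).
r = 7.5948^(1/4) ≈ 1.6601

1.660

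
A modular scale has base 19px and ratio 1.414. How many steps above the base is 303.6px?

8

1.414ⁿ = 303.6 / 19 = 15.9789
n = ln(15.9789) / ln(1.414) = 2.7713 / 0.3464 ≈ 8.00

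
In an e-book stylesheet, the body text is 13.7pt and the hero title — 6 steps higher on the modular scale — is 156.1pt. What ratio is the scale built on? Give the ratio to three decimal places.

The ratio satisfies 13.7 × r⁶ = 156.1, so r = (156.1 / 13.7)^(1/6).
r = 11.3942^(1/6) ≈ 1.5001

1.500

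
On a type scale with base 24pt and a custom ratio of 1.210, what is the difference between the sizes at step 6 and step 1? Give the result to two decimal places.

46.28pt

Step 1: 24.0 × 1.210 = 29.0400pt
Step 6: 24.0 × 1.210⁶ = 75.3223pt
Difference: 75.3223 − 29.0400 = 46.2823pt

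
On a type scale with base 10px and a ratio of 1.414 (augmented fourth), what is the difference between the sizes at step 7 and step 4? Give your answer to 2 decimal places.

Step 4: 10.0 × 1.414⁴ = 39.9758px
Step 7: 10.0 × 1.414⁷ = 113.0175px
Difference: 113.0175 − 39.9758 = 73.0417px

73.04px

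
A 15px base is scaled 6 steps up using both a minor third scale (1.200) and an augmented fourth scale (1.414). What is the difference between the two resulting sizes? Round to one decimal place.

Minor third: 15.0 × 1.200⁶ = 44.790px
Augmented fourth: 15.0 × 1.414⁶ = 119.891px
Difference: 119.891 − 44.790 = 75.101px

75.1px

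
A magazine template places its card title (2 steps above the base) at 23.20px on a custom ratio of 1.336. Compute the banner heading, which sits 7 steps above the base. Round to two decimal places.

98.75px

23.20 × 1.336⁵ = 23.20 × 4.25630 ≈ 98.746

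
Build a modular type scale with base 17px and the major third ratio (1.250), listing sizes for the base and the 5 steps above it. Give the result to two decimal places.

17.00px, 21.25px, 26.56px, 33.20px, 41.50px, 51.88px

Step 0: 17px
Step 1: 17.0 × 1.250 = 21.25
Step 2: 17.0 × 1.250² = 26.56
Step 3: 17.0 × 1.250³ = 33.20
Step 4: 17.0 × 1.250⁴ = 41.50
Step 5: 17.0 × 1.250⁵ = 51.88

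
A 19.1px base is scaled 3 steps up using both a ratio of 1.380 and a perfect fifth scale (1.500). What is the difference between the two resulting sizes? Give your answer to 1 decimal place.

At 1.380: 19.1 × 1.380³ = 50.196px
Perfect fifth: 19.1 × 1.500³ = 64.463px
Difference: 64.463 − 50.196 = 14.267px

14.3px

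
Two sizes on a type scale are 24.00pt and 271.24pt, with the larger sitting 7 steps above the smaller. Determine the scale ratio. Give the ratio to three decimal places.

r⁷ = 271.24 / 24.00, so r = (271.24/24.00)^(1/7).
r = 11.3017^(1/7) ≈ 1.4140

1.414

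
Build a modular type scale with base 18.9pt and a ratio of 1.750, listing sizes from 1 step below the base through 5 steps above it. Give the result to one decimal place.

10.8pt, 18.9pt, 33.1pt, 57.9pt, 101.3pt, 177.3pt, 310.2pt

Step -1: 18.9 ÷ 1.750 = 10.8
Step 0: 18.9pt
Step 1: 18.9 × 1.750 = 33.1
Step 2: 18.9 × 1.750² = 57.9
Step 3: 18.9 × 1.750³ = 101.3
Step 4: 18.9 × 1.750⁴ = 177.3
Step 5: 18.9 × 1.750⁵ = 310.2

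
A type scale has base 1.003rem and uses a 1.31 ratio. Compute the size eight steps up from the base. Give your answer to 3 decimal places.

Every step multiplies by the scale ratio.
1.003 × 1.31⁸ = 1.003 × 8.67302 ≈ 8.699

8.699rem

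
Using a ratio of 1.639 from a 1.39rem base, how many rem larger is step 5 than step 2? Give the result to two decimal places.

12.71rem

Step 2: 1.39 × 1.639² = 3.7340rem
Step 5: 1.39 × 1.639⁵ = 16.4403rem
Difference: 16.4403 − 3.7340 = 12.7063rem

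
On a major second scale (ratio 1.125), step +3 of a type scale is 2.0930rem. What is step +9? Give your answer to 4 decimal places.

2.0930 × 1.125⁶ = 2.0930 × 2.02729 ≈ 4.2431

4.2431rem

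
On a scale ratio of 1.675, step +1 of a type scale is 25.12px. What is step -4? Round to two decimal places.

1.91px

25.12 ÷ 1.675⁵ = 25.12 ÷ 13.18482 ≈ 1.905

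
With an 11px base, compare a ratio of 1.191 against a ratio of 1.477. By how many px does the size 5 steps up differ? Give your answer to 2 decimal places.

50.96px

At 1.191: 11.0 × 1.191⁵ = 26.3604px
At 1.477: 11.0 × 1.477⁵ = 77.3206px
Difference: 77.3206 − 26.3604 = 50.9602px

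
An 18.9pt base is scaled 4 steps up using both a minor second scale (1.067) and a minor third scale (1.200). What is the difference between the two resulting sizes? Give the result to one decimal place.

Minor second: 18.9 × 1.067⁴ = 24.497pt
Minor third: 18.9 × 1.200⁴ = 39.191pt
Difference: 39.191 − 24.497 = 14.694pt

14.7pt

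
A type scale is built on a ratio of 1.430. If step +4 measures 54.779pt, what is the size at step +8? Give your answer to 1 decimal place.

54.779 × 1.430⁴ = 54.779 × 4.18162 ≈ 229.065

229.1pt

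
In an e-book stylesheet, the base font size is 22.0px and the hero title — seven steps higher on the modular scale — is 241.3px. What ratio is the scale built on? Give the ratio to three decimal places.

r⁷ = 241.3 / 22.0, so r = (241.3/22.0)^(1/7).
r = 10.9682^(1/7) ≈ 1.4080

1.408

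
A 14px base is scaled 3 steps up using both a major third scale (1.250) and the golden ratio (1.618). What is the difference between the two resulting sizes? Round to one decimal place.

Major third: 14.0 × 1.250³ = 27.344px
Golden ratio: 14.0 × 1.618³ = 59.301px
Difference: 59.301 − 27.344 = 31.957px

32.0px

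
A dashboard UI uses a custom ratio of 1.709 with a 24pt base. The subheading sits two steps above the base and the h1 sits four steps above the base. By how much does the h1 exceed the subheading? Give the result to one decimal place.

134.6pt

Step 2: 24.0 × 1.709² = 70.096pt
Step 4: 24.0 × 1.709⁴ = 204.729pt
Difference: 204.729 − 70.096 = 134.633pt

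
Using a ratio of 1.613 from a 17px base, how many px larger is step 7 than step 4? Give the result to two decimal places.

367.86px

Step 4: 17.0 × 1.613⁴ = 115.0764px
Step 7: 17.0 × 1.613⁷ = 482.9359px
Difference: 482.9359 − 115.0764 = 367.8595px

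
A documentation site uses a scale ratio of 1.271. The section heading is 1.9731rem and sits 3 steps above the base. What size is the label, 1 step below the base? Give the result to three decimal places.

1.9731 ÷ 1.271⁴ = 1.9731 ÷ 2.60965 ≈ 0.756

0.756rem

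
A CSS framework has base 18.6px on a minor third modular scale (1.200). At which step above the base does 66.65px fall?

7

1.200ⁿ = 66.65 / 18.6 = 3.5833
n = ln(3.5833) / ln(1.200) = 1.2763 / 0.1823 ≈ 7.00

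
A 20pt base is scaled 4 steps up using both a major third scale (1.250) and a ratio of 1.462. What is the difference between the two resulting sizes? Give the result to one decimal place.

Major third: 20.0 × 1.250⁴ = 48.828pt
At 1.462: 20.0 × 1.462⁴ = 91.373pt
Difference: 91.373 − 48.828 = 42.545pt

42.5pt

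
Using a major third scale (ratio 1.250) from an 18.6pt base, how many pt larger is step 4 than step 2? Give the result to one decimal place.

16.3pt

Step 2: 18.6 × 1.250² = 29.063pt
Step 4: 18.6 × 1.250⁴ = 45.410pt
Difference: 45.410 − 29.063 = 16.347pt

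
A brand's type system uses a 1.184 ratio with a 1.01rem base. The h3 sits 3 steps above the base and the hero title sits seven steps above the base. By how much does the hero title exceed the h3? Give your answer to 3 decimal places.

1.618rem

Step 3: 1.01 × 1.184³ = 1.67640rem
Step 7: 1.01 × 1.184⁷ = 3.29445rem
Difference: 3.29445 − 1.67640 = 1.61805rem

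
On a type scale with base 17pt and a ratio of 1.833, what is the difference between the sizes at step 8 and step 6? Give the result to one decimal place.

1521.7pt

Step 6: 17.0 × 1.833⁶ = 644.798pt
Step 8: 17.0 × 1.833⁸ = 2166.450pt
Difference: 2166.450 − 644.798 = 1521.652pt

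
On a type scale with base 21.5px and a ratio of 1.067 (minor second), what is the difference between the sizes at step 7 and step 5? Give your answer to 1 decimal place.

Step 5: 21.5 × 1.067⁵ = 29.734px
Step 7: 21.5 × 1.067⁷ = 33.852px
Difference: 33.852 − 29.734 = 4.118px

4.1px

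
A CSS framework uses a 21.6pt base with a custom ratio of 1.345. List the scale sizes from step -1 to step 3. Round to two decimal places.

Step -1: 21.6 ÷ 1.345 = 16.06
Step 0: 21.6pt
Step 1: 21.6 × 1.345 = 29.05
Step 2: 21.6 × 1.345² = 39.07
Step 3: 21.6 × 1.345³ = 52.56

16.06pt, 21.60pt, 29.05pt, 39.07pt, 52.56pt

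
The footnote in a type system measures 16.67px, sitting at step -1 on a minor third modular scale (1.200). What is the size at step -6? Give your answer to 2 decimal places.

6.70px

16.67 ÷ 1.200⁵ = 16.67 ÷ 2.48832 ≈ 6.699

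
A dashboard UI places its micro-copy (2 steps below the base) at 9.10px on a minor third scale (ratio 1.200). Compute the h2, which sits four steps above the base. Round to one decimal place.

27.2px

Moving from step -2 to step +4 is 6 steps up, so multiply by r⁶.
9.10 × 1.200⁶ = 9.10 × 2.98598 ≈ 27.172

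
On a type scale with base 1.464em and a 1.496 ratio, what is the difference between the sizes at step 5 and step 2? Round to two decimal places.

7.69em

Step 2: 1.464 × 1.496² = 3.2765em
Step 5: 1.464 × 1.496⁵ = 10.9698em
Difference: 10.9698 − 3.2765 = 7.6933em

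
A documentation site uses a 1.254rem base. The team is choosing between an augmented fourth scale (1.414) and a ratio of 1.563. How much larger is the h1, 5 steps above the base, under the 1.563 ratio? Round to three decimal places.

Augmented fourth: 1.254 × 1.414⁵ = 7.08834rem
At 1.563: 1.254 × 1.563⁵ = 11.69748rem
Difference: 11.69748 − 7.08834 = 4.60914rem

4.609rem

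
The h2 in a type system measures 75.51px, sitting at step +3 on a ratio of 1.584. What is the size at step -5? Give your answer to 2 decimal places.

1.91px

The gap is -5 − (3) = -8 steps, so the factor is 1.584^-8.
75.51 ÷ 1.584⁸ = 75.51 ÷ 39.63158 ≈ 1.905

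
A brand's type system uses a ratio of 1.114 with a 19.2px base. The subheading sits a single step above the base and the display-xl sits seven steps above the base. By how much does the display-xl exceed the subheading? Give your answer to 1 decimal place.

Step 1: 19.2 × 1.114 = 21.389px
Step 7: 19.2 × 1.114⁷ = 40.879px
Difference: 40.879 − 21.389 = 19.490px

19.5px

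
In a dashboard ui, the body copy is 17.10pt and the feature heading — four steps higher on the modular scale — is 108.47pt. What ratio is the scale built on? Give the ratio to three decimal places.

r⁴ = 108.47 / 17.10, so r = (108.47/17.10)^(1/4).
r = 6.3433^(1/4) ≈ 1.5870

1.587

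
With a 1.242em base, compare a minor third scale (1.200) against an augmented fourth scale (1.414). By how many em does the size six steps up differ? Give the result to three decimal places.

Minor third: 1.242 × 1.200⁶ = 3.70859em
Augmented fourth: 1.242 × 1.414⁶ = 9.92700em
Difference: 9.92700 − 3.70859 = 6.21841em

6.218em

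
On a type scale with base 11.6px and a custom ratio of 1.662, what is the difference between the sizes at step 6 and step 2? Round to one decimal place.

212.4px

Step 2: 11.6 × 1.662² = 32.042px
Step 6: 11.6 × 1.662⁶ = 244.480px
Difference: 244.480 − 32.042 = 212.438px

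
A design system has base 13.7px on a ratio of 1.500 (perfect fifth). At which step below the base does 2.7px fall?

1.500ⁿ = 13.7 / 2.7 = 5.0741
n = ln(5.0741) / ln(1.500) = 1.6241 / 0.4055 ≈ 4.01

4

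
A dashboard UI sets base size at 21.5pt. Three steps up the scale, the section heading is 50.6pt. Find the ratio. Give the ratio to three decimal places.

1.330

r³ = 50.6 / 21.5, so r = (50.6/21.5)^(1/3).
r = 2.3535^(1/3) ≈ 1.3302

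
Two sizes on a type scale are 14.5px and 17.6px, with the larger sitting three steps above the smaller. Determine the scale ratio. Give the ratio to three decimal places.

1.067

The ratio satisfies 14.5 × r³ = 17.6, so r = (17.6 / 14.5)^(1/3).
r = 1.2138^(1/3) ≈ 1.0667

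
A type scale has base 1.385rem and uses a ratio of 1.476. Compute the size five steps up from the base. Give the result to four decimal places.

9.7025rem

1.385 × 1.476⁵ = 1.385 × 7.00538 ≈ 9.7025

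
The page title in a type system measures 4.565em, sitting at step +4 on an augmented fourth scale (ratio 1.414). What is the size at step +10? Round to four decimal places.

36.4869em

Moving from step +4 to step +10 is 6 steps up, so multiply by r⁶.
4.565 × 1.414⁶ = 4.565 × 7.99275 ≈ 36.4869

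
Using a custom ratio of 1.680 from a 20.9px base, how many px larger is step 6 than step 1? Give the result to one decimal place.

Step 1: 20.9 × 1.680 = 35.112px
Step 6: 20.9 × 1.680⁶ = 469.896px
Difference: 469.896 − 35.112 = 434.784px

434.8px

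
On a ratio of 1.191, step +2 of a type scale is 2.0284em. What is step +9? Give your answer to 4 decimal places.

6.8950em

2.0284 × 1.191⁷ = 2.0284 × 3.39924 ≈ 6.8950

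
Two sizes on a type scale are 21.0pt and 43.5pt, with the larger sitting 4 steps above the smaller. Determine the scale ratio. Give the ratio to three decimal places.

The ratio satisfies 21.0 × r⁴ = 43.5, so r = (43.5 / 21.0)^(1/4).
r = 2.0714^(1/4) ≈ 1.1997

1.200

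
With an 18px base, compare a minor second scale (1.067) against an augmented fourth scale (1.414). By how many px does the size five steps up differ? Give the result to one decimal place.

Minor second: 18.0 × 1.067⁵ = 24.894px
Augmented fourth: 18.0 × 1.414⁵ = 101.747px
Difference: 101.747 − 24.894 = 76.853px

76.9px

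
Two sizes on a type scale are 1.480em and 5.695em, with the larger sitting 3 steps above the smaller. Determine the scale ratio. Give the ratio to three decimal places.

1.567

r³ = 5.695 / 1.480, so r = (5.695/1.480)^(1/3).
r = 3.8480^(1/3) ≈ 1.5670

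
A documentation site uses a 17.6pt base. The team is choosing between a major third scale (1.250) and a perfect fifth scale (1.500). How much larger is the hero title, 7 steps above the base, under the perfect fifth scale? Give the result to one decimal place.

Major third: 17.6 × 1.250⁷ = 83.923pt
Perfect fifth: 17.6 × 1.500⁷ = 300.713pt
Difference: 300.713 − 83.923 = 216.790pt

216.8pt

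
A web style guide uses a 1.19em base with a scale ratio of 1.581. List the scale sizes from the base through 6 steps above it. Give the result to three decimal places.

Step 0: 1.19em
Step 1: 1.19 × 1.581 = 1.881
Step 2: 1.19 × 1.581² = 2.974
Step 3: 1.19 × 1.581³ = 4.703
Step 4: 1.19 × 1.581⁴ = 7.435
Step 5: 1.19 × 1.581⁵ = 11.755
Step 6: 1.19 × 1.581⁶ = 18.584

1.190em, 1.881em, 2.974em, 4.703em, 7.435em, 11.755em, 18.584em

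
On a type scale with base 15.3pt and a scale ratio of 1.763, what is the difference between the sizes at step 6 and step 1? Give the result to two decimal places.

Step 1: 15.3 × 1.763 = 26.9739pt
Step 6: 15.3 × 1.763⁶ = 459.4151pt
Difference: 459.4151 − 26.9739 = 432.4412pt

432.44pt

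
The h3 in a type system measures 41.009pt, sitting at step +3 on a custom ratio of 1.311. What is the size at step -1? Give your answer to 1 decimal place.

41.009 ÷ 1.311⁴ = 41.009 ÷ 2.95400 ≈ 13.883

13.9pt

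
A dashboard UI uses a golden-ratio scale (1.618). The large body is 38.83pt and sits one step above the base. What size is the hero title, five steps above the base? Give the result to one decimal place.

The gap is 5 − (1) = 4 steps, so the factor is 1.618^4.
38.83 × 1.618⁴ = 38.83 × 6.85353 ≈ 266.122

266.1pt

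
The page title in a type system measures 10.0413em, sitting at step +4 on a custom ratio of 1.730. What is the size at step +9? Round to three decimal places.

155.604em

The gap is 9 − (4) = 5 steps, so the factor is 1.730^5.
10.0413 × 1.730⁵ = 10.0413 × 15.49639 ≈ 155.604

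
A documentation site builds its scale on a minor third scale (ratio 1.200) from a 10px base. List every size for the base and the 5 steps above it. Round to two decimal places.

10.00px, 12.00px, 14.40px, 17.28px, 20.74px, 24.88px

Step 0: 10px
Step 1: 10.0 × 1.200 = 12.00
Step 2: 10.0 × 1.200² = 14.40
Step 3: 10.0 × 1.200³ = 17.28
Step 4: 10.0 × 1.200⁴ = 20.74
Step 5: 10.0 × 1.200⁵ = 24.88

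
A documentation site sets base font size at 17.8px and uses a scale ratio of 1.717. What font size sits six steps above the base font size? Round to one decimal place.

Every step multiplies by the scale ratio.
17.8 × 1.717⁶ = 17.8 × 25.62252 ≈ 456.08

456.1px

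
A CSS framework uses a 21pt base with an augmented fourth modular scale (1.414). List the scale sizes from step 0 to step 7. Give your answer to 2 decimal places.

21.00pt, 29.69pt, 41.99pt, 59.37pt, 83.95pt, 118.70pt, 167.85pt, 237.34pt

Step 0: 21pt
Step 1: 21.0 × 1.414 = 29.69
Step 2: 21.0 × 1.414² = 41.99
Step 3: 21.0 × 1.414³ = 59.37
Step 4: 21.0 × 1.414⁴ = 83.95
Step 5: 21.0 × 1.414⁵ = 118.70
Step 6: 21.0 × 1.414⁶ = 167.85
Step 7: 21.0 × 1.414⁷ = 237.34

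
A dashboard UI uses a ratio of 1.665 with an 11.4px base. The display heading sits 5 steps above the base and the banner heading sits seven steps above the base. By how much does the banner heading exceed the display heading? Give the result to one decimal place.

Step 5: 11.4 × 1.665⁵ = 145.873px
Step 7: 11.4 × 1.665⁷ = 404.394px
Difference: 404.394 − 145.873 = 258.521px

258.5px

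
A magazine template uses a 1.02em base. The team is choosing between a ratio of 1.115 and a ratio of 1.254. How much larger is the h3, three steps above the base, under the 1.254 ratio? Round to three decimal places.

At 1.115: 1.02 × 1.115³ = 1.41392em
At 1.254: 1.02 × 1.254³ = 2.01137em
Difference: 2.01137 − 1.41392 = 0.59745em

0.597em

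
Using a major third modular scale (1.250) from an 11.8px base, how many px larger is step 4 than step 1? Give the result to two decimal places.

14.06px

Step 1: 11.8 × 1.250 = 14.7500px
Step 4: 11.8 × 1.250⁴ = 28.8086px
Difference: 28.8086 − 14.7500 = 14.0586px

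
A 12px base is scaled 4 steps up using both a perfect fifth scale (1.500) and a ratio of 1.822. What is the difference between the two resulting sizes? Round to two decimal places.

71.49px

Perfect fifth: 12.0 × 1.500⁴ = 60.7500px
At 1.822: 12.0 × 1.822⁴ = 132.2436px
Difference: 132.2436 − 60.7500 = 71.4936px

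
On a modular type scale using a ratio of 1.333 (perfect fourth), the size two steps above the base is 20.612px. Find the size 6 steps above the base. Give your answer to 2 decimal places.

20.612 × 1.333⁴ = 20.612 × 3.15733 ≈ 65.079

65.08px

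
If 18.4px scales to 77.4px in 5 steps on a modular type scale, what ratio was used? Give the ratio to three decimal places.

1.333

r⁵ = 77.4 / 18.4, so r = (77.4/18.4)^(1/5).
r = 4.2065^(1/5) ≈ 1.3329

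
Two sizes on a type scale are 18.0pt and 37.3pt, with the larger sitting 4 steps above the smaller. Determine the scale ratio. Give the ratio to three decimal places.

The ratio satisfies 18.0 × r⁴ = 37.3, so r = (37.3 / 18.0)^(1/4).
r = 2.0722^(1/4) ≈ 1.1998

1.200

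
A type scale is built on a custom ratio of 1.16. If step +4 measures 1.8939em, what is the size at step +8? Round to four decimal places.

3.4292em

Moving from step +4 to step +8 is 4 steps up, so multiply by r⁴.
1.8939 × 1.16⁴ = 1.8939 × 1.81064 ≈ 3.4292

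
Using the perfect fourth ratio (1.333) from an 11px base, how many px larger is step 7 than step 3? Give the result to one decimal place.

56.2px

Step 3: 11.0 × 1.333³ = 26.055px
Step 7: 11.0 × 1.333⁷ = 82.263px
Difference: 82.263 − 26.055 = 56.208px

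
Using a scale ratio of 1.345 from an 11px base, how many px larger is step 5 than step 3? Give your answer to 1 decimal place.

Step 3: 11.0 × 1.345³ = 26.765px
Step 5: 11.0 × 1.345⁵ = 48.418px
Difference: 48.418 − 26.765 = 21.653px

21.7px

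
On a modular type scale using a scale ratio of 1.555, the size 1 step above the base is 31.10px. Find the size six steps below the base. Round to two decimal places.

The gap is -6 − (1) = -7 steps, so the factor is 1.555^-7.
31.10 ÷ 1.555⁷ = 31.10 ÷ 21.98431 ≈ 1.415

1.41px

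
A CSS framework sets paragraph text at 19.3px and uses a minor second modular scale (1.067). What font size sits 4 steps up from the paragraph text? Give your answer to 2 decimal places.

25.02px

Every step multiplies by the scale ratio.
19.3 × 1.067⁴ = 19.3 × 1.29616 ≈ 25.02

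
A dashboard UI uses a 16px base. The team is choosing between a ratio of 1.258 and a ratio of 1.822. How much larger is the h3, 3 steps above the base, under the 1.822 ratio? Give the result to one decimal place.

At 1.258: 16.0 × 1.258³ = 31.854px
At 1.822: 16.0 × 1.822³ = 96.775px
Difference: 96.775 − 31.854 = 64.921px

64.9px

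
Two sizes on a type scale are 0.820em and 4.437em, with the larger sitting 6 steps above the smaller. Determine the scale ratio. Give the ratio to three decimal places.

The ratio satisfies 0.820 × r⁶ = 4.437, so r = (4.437 / 0.820)^(1/6).
r = 5.4110^(1/6) ≈ 1.3250

1.325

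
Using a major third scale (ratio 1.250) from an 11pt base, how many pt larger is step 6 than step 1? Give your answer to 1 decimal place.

Step 1: 11.0 × 1.250 = 13.750pt
Step 6: 11.0 × 1.250⁶ = 41.962pt
Difference: 41.962 − 13.750 = 28.212pt

28.2pt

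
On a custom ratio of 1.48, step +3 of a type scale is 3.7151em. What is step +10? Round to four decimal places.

Moving from step +3 to step +10 is 7 steps up, so multiply by r⁷.
3.7151 × 1.48⁷ = 3.7151 × 15.55364 ≈ 57.7833

57.7833em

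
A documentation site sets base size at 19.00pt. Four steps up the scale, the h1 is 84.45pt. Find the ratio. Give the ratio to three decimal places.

1.452

r⁴ = 84.45 / 19.00, so r = (84.45/19.00)^(1/4).
r = 4.4447^(1/4) ≈ 1.4520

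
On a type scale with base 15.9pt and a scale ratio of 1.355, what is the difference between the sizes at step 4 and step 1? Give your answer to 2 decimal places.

Step 1: 15.9 × 1.355 = 21.5445pt
Step 4: 15.9 × 1.355⁴ = 53.5987pt
Difference: 53.5987 − 21.5445 = 32.0542pt

32.05pt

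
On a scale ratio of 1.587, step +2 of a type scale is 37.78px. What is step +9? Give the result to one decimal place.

957.9px

The gap is 9 − (2) = 7 steps, so the factor is 1.587^7.
37.78 × 1.587⁷ = 37.78 × 25.35353 ≈ 957.856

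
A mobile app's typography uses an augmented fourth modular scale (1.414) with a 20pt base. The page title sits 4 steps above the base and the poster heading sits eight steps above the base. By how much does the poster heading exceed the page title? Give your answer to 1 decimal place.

239.7pt

Step 4: 20.0 × 1.414⁴ = 79.952pt
Step 8: 20.0 × 1.414⁸ = 319.614pt
Difference: 319.614 − 79.952 = 239.662pt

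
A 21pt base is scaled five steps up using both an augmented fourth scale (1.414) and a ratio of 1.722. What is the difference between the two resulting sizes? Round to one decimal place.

Augmented fourth: 21.0 × 1.414⁵ = 118.704pt
At 1.722: 21.0 × 1.722⁵ = 317.969pt
Difference: 317.969 − 118.704 = 199.265pt

199.3pt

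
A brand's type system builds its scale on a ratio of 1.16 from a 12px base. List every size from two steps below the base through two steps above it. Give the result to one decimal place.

Step -2: 12.0 ÷ 1.16² = 8.9
Step -1: 12.0 ÷ 1.16 = 10.3
Step 0: 12px
Step 1: 12.0 × 1.16 = 13.9
Step 2: 12.0 × 1.16² = 16.1

8.9px, 10.3px, 12.0px, 13.9px, 16.1px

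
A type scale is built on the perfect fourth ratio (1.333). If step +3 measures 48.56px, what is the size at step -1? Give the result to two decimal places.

15.38px

Moving from step +3 to step -1 is 4 steps down, so divide by r⁴.
48.56 ÷ 1.333⁴ = 48.56 ÷ 3.15733 ≈ 15.380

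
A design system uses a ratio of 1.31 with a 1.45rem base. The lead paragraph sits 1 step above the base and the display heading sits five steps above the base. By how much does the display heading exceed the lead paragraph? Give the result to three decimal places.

3.695rem

Step 1: 1.45 × 1.31 = 1.89950rem
Step 5: 1.45 × 1.31⁵ = 5.59403rem
Difference: 5.59403 − 1.89950 = 3.69453rem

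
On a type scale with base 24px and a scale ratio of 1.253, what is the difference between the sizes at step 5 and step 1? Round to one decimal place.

Step 1: 24.0 × 1.253 = 30.072px
Step 5: 24.0 × 1.253⁵ = 74.125px
Difference: 74.125 − 30.072 = 44.053px

44.1px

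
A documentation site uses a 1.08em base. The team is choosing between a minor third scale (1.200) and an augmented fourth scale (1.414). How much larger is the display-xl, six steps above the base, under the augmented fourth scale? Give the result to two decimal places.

5.41em

Minor third: 1.08 × 1.200⁶ = 3.2249em
Augmented fourth: 1.08 × 1.414⁶ = 8.6322em
Difference: 8.6322 − 3.2249 = 5.4073em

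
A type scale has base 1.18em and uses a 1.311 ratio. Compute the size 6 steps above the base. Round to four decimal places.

Every step multiplies by the scale ratio.
1.18 × 1.311⁶ = 1.18 × 5.07711 ≈ 5.9910

5.9910em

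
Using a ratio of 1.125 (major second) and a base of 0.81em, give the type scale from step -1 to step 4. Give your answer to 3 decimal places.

Step -1: 0.81 ÷ 1.125 = 0.720
Step 0: 0.81em
Step 1: 0.81 × 1.125 = 0.911
Step 2: 0.81 × 1.125² = 1.025
Step 3: 0.81 × 1.125³ = 1.153
Step 4: 0.81 × 1.125⁴ = 1.297

0.720em, 0.810em, 0.911em, 1.025em, 1.153em, 1.297em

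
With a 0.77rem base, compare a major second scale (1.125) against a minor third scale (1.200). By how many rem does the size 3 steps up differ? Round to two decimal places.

Major second: 0.77 × 1.125³ = 1.0963rem
Minor third: 0.77 × 1.200³ = 1.3306rem
Difference: 1.3306 − 1.0963 = 0.2343rem

0.23rem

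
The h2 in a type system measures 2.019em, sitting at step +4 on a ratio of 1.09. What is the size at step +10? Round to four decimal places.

3.3861em

2.019 × 1.09⁶ = 2.019 × 1.67710 ≈ 3.3861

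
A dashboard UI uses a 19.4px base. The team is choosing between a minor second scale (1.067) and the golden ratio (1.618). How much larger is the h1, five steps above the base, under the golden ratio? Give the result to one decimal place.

188.3px

Minor second: 19.4 × 1.067⁵ = 26.830px
Golden ratio: 19.4 × 1.618⁵ = 215.127px
Difference: 215.127 − 26.830 = 188.297px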